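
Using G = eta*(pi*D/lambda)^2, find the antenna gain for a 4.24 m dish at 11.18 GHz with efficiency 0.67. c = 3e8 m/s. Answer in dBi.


lambda = c/f = 3e8 / 1.118e+10 = 0.02683363 m
G = eta*(pi*D/lambda)^2 = 0.67*(pi*4.24/0.02683363)^2
G = 165100.1086 (linear)
G = 10*log10(165100.1086) = 52.1775 dBi

52.1775 dBi


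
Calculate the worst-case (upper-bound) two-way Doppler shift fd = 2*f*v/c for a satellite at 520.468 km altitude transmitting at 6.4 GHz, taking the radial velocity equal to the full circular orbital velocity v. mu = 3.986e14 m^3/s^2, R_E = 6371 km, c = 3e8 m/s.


r = 6.891468e+06 m
v = sqrt(mu/r) = 7605.2374 m/s (worst-case radial velocity)
f = 6.4 GHz = 6.4e+09 Hz
fd = 2*f*v/c = 2*6.4e+09*7605.2374/3.0e+08
fd = 324490.1291 Hz

324490.1291 Hz


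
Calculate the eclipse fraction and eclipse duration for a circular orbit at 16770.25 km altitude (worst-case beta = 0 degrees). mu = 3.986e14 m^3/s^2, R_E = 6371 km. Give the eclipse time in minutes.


r = 23141.2500 km
T = 583.9023 min
Eclipse fraction = arcsin(R_E/r)/pi = arcsin(6371.0000/23141.2500)/pi
= arcsin(0.2753092)/pi = 0.08878024
Eclipse duration = 0.08878024 * 583.9023 = 51.8390 min

51.8390 minutes


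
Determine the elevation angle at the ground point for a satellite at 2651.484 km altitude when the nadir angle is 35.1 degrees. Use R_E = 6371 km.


r = R_E + alt = 9022.4840 km
Law of sines in the satellite / Earth-center / ground-point triangle:
  sin(nadir)/R_E = sin(90 + el)/r  =>  cos(el) = (r/R_E)*sin(nadir)
cos(el) = (9022.4840 / 6371.0000) * sin(35.1 deg) = 0.814311
el = arccos(0.814311) = 35.4807 deg
(Earth-central angle = 90 - nadir - el = 19.4193 deg)

35.4807 degrees


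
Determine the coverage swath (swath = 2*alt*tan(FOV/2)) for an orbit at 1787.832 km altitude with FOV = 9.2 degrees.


FOV = 9.2 deg = 0.1605703 rad
swath = 2 * alt * tan(FOV/2) = 2 * 1787.832 * tan(0.08028515)
swath = 2 * 1787.832 * 0.08045809
swath = 287.6911 km

287.6911 km


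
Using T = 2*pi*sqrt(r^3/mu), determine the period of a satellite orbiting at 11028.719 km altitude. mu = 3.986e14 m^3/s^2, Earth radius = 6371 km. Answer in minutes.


r = 17399.7190 km = 1.7399719e+07 m
T = 2*pi*sqrt(r^3/mu) = 2*pi*sqrt(5.2677688e+21 / 3.986e14)
T = 22841.4975 s = 380.6916 min

380.6916 minutes


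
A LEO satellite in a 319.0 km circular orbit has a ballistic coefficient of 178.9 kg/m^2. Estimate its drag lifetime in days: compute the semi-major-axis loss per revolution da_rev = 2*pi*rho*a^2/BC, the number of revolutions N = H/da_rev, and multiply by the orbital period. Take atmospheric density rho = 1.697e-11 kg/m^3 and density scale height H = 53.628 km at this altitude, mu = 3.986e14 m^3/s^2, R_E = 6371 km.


a = R_E + alt = 6690.0000 km = 6.69e+06 m
da_rev = 2*pi*rho*a^2/BC = 2*pi*1.697e-11*(6.69e+06)^2/178.9 = 26.674949 m per revolution
N = H/da_rev = 53628.0000 m / 26.674949 m = 2010.4256 revolutions
P = 2*pi*sqrt(a^3/mu) = 5445.6584 s
lifetime = N*P = 2010.4256 * 5445.6584 = 1.0948091e+07 s = 126.7140 days

126.7140 days


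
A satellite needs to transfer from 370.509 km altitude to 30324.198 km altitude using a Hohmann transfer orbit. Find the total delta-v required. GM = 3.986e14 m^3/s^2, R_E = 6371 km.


r1 = 6741.5090 km = 6.741509e+06 m
r2 = 36695.1980 km = 3.6695198e+07 m
dv1 = sqrt(mu/r1)*(sqrt(2*r2/(r1+r2)) - 1) = 2305.6064 m/s
dv2 = sqrt(mu/r2)*(1 - sqrt(2*r1/(r1+r2))) = 1459.5854 m/s
total dv = |dv1| + |dv2| = 2305.6064 + 1459.5854 = 3765.1918 m/s = 3.7652 km/s

3.7652 km/s


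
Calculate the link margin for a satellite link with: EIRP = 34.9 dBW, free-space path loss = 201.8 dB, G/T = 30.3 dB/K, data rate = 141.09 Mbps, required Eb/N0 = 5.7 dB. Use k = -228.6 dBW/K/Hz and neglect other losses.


C/N0 = EIRP - FSPL + G/T - k = 34.9 - 201.8 + 30.3 - (-228.6)
C/N0 = 92.0000 dB-Hz
R_b = 141.09 Mbps = 1.4109e+08 bps -> 10*log10(R_b) = 81.4950 dB-Hz
Eb/N0 = C/N0 - 10*log10(R_b) = 92.0000 - 81.4950 = 10.5050 dB
Margin = Eb/N0 - Eb/N0_req = 10.5050 - 5.7 = 4.8050 dB (link closes)

4.8050 dB


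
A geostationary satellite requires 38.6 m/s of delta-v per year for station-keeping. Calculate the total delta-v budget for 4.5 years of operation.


dV = rate * years = 38.6 * 4.5
dV = 173.7000 m/s

173.7000 m/s


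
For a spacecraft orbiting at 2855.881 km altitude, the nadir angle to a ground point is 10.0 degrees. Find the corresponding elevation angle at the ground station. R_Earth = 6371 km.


r = R_E + alt = 9226.8810 km
Law of sines in the satellite / Earth-center / ground-point triangle:
  sin(nadir)/R_E = sin(90 + el)/r  =>  cos(el) = (r/R_E)*sin(nadir)
cos(el) = (9226.8810 / 6371.0000) * sin(10.0 deg) = 0.2514882
el = arccos(0.2514882) = 75.4344 deg
(Earth-central angle = 90 - nadir - el = 4.5656 deg)

75.4344 degrees


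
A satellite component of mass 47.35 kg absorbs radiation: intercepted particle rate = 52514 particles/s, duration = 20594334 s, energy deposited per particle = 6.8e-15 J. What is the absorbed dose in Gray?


Total energy deposited = rate * time * E_per
  = 52514 * 20594334 * 6.8e-15 = 0.007354138 J
Dose = E_total / mass = 0.007354138 / 47.35
Dose = 1.5531442e-04 Gy

1.5531e-04 Gy


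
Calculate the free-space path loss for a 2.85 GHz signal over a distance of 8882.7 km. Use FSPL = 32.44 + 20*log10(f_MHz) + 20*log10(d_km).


f = 2.85 GHz = 2850.0000 MHz
d = 8882.7 km
FSPL = 32.44 + 20*log10(2850.0000) + 20*log10(8882.7)
FSPL = 32.44 + 69.0969 + 78.9709
FSPL = 180.5078 dB

180.5078 dB


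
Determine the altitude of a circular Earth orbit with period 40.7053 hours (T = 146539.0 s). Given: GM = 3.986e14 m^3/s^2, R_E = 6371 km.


T = 146539.0 s
r = (mu*T^2/(4*pi^2))^(1/3) = (3.986e14 * 146539.0^2 / (4*pi^2))^(1/3)
r = 6.0075123e+07 m = 60075.1229 km
alt = r - R_E = 60075.1229 - 6371 = 53704.1229 km

53704.1229 km


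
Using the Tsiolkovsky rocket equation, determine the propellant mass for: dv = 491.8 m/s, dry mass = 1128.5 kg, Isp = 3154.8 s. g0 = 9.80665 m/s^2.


ve = Isp * g0 = 3154.8 * 9.80665 = 30938.019420 m/s
mass ratio = exp(dv/ve) = exp(491.8/30938.019420) = 1.01602332
m_prop = m_dry * (mr - 1) = 1128.5 * (1.01602332 - 1)
m_prop = 18.0823 kg

18.0823 kg


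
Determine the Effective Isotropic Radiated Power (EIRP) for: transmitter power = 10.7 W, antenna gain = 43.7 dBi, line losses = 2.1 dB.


Pt = 10.7 W = 10.2938 dBW
EIRP = Pt_dBW + Gt - losses = 10.2938 + 43.7 - 2.1 = 51.8938 dBW

51.8938 dBW


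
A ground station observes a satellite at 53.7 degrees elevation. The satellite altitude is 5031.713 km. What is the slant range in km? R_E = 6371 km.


h = 5031.713 km, el = 53.7 deg
d = -R_E*sin(el) + sqrt((R_E*sin(el))^2 + 2*R_E*h + h^2)
d = -6371.0000*sin(0.9372418) + sqrt((6371.0000*0.8059283)^2 + 2*6371.0000*5031.713 + 5031.713^2)
d = 5626.2869 km

5626.2869 km


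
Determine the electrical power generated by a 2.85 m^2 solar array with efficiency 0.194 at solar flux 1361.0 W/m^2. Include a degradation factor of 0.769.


P = area * eta * S * degradation
P = 2.85 * 0.194 * 1361.0 * 0.769
P = 578.6701 W

578.6701 W


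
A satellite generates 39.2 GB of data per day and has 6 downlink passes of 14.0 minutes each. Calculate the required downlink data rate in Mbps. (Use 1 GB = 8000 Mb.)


total contact time = 6 * 14.0 * 60 = 5040.0000 s
data = 39.2 GB = 313600.0000 Mb
rate = 313600.0000 / 5040.0000 = 62.2222 Mbps

62.2222 Mbps


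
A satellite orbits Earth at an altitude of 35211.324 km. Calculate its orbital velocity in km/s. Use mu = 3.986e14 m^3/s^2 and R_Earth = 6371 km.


r = R_E + alt = 6371.0 + 35211.324 = 41582.3240 km = 4.1582324e+07 m
v = sqrt(mu/r) = sqrt(3.986e14 / 4.1582324e+07) = 3096.0949 m/s = 3.0961 km/s

3.0961 km/s


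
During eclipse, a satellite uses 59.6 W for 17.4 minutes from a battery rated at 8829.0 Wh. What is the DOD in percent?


E_used = P * t / 60 = 59.6 * 17.4 / 60 = 17.2840 Wh
DOD = E_used / E_total * 100 = 17.2840 / 8829.0 * 100
DOD = 0.195764 %

0.1958 %


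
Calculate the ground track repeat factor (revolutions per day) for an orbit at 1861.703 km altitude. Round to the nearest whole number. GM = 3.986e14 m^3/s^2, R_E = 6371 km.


r = 8.232703e+06 m
T = 2*pi*sqrt(r^3/mu) = 7434.0400 s = 123.9007 min
revs/day = 1440 / 123.9007 = 11.6222
Rounded: 12 revolutions per day

12 revolutions per day


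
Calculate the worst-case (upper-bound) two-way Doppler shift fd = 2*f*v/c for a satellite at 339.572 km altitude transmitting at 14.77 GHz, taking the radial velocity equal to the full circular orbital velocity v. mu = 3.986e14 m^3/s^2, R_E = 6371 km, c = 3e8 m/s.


r = 6.710572e+06 m
v = sqrt(mu/r) = 7707.0624 m/s (worst-case radial velocity)
f = 14.77 GHz = 1.477e+10 Hz
fd = 2*f*v/c = 2*1.477e+10*7707.0624/3.0e+08
fd = 758888.7473 Hz

758888.7473 Hz


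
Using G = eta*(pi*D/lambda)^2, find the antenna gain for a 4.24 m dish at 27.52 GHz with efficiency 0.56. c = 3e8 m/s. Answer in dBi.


lambda = c/f = 3e8 / 2.752e+10 = 0.01090116 m
G = eta*(pi*D/lambda)^2 = 0.56*(pi*4.24/0.01090116)^2
G = 836130.0563 (linear)
G = 10*log10(836130.0563) = 59.2227 dBi

59.2227 dBi


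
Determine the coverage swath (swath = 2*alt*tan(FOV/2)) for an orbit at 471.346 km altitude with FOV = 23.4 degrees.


FOV = 23.4 deg = 0.408407 rad
swath = 2 * alt * tan(FOV/2) = 2 * 471.346 * tan(0.2042035)
swath = 2 * 471.346 * 0.20709
swath = 195.2221 km

195.2221 km


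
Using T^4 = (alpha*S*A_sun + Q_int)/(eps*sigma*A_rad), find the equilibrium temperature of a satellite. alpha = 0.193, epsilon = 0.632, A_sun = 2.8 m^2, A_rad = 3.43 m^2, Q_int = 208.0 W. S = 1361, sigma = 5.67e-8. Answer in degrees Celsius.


Numerator = alpha*S*A_sun + Q_int = 0.193*1361*2.8 + 208.0 = 943.4844 W
Denominator = eps*sigma*A_rad = 0.632*5.67e-8*3.43 = 1.2291199e-07 W/K^4
T^4 = 7.6760972e+09 K^4
T = 295.9955 K = 22.8455 C

22.8455 degrees Celsius


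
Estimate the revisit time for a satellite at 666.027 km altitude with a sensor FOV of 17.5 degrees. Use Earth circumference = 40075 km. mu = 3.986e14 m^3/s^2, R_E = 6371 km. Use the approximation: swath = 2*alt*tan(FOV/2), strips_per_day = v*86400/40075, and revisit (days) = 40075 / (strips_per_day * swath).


swath = 2*666.027*tan(0.1527163) = 205.0227 km
v = sqrt(mu/r) = 7526.1703 m/s = 7.5262 km/s
strips/day = v*86400/40075 = 7.5262*86400/40075 = 16.2261
coverage/day = strips * swath = 16.2261 * 205.0227 = 3326.7199 km
revisit = 40075 / 3326.7199 = 12.0464 days

12.0464 days


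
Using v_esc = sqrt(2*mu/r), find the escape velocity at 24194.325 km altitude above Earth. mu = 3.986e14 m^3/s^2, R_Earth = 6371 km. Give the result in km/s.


r = 6371.0 + 24194.325 = 30565.3250 km = 3.0565325e+07 m
v_esc = sqrt(2*mu/r) = sqrt(2*3.986e14 / 3.0565325e+07)
v_esc = 5107.0385 m/s = 5.1070 km/s

5.1070 km/s


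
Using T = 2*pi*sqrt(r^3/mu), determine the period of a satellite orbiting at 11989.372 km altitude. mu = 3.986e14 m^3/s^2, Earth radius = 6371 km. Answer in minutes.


r = 18360.3720 km = 1.8360372e+07 m
T = 2*pi*sqrt(r^3/mu) = 2*pi*sqrt(6.1893413e+21 / 3.986e14)
T = 24759.0191 s = 412.6503 min

412.6503 minutes


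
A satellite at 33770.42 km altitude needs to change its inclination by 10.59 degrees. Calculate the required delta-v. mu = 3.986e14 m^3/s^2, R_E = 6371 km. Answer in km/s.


r = 40141.4200 km = 4.014142e+07 m
V = sqrt(mu/r) = 3151.1733 m/s
di = 10.59 deg = 0.1848304 rad
dV = 2*V*sin(di/2) = 2*3151.1733*sin(0.09241518)
dV = 581.6038 m/s = 0.5816038 km/s

0.5816 km/s


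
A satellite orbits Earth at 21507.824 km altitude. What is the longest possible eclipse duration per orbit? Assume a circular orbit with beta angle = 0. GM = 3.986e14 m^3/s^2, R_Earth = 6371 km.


r = 27878.8240 km
T = 772.0966 min
Eclipse fraction = arcsin(R_E/r)/pi = arcsin(6371.0000/27878.8240)/pi
= arcsin(0.2285247)/pi = 0.07339017
Eclipse duration = 0.07339017 * 772.0966 = 56.6643 min

56.6643 minutes


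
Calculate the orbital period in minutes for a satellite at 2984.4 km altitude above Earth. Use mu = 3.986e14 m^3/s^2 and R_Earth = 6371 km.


r = 9355.4000 km = 9.3554e+06 m
T = 2*pi*sqrt(r^3/mu) = 2*pi*sqrt(8.1881744e+20 / 3.986e14)
T = 9005.4364 s = 150.0906 min

150.0906 minutes


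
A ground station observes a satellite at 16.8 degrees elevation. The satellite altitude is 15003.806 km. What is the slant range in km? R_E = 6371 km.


h = 15003.806 km, el = 16.8 deg
d = -R_E*sin(el) + sqrt((R_E*sin(el))^2 + 2*R_E*h + h^2)
d = -6371.0000*sin(0.2932153) + sqrt((6371.0000*0.2890318)^2 + 2*6371.0000*15003.806 + 15003.806^2)
d = 18644.7573 km

18644.7573 km


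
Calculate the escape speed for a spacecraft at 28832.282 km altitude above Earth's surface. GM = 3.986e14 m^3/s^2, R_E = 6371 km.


r = 6371.0 + 28832.282 = 35203.2820 km = 3.5203282e+07 m
v_esc = sqrt(2*mu/r) = sqrt(2*3.986e14 / 3.5203282e+07)
v_esc = 4758.7410 m/s = 4.7587 km/s

4.7587 km/s


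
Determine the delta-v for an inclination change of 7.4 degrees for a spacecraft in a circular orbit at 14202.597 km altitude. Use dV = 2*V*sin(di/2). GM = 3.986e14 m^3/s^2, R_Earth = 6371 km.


r = 20573.5970 km = 2.0573597e+07 m
V = sqrt(mu/r) = 4401.6300 m/s
di = 7.4 deg = 0.1291544 rad
dV = 2*V*sin(di/2) = 2*4401.6300*sin(0.06457718)
dV = 568.0947 m/s = 0.5680947 km/s

0.5681 km/s


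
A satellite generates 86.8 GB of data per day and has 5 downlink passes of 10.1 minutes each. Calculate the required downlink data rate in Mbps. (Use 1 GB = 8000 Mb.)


total contact time = 5 * 10.1 * 60 = 3030.0000 s
data = 86.8 GB = 694400.0000 Mb
rate = 694400.0000 / 3030.0000 = 229.1749 Mbps

229.1749 Mbps


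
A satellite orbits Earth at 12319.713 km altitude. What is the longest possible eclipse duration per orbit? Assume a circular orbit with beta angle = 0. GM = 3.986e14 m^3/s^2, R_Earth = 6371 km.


r = 18690.7130 km
T = 423.8369 min
Eclipse fraction = arcsin(R_E/r)/pi = arcsin(6371.0000/18690.7130)/pi
= arcsin(0.3408645)/pi = 0.1107197
Eclipse duration = 0.1107197 * 423.8369 = 46.9271 min

46.9271 minutes


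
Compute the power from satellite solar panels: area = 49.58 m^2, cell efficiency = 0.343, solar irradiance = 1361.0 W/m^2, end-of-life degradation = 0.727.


P = area * eta * S * degradation
P = 49.58 * 0.343 * 1361.0 * 0.727
P = 16826.4763 W

16826.4763 W


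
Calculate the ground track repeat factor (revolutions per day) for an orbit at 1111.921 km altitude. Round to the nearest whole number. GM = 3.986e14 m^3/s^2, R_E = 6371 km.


r = 7.482921e+06 m
T = 2*pi*sqrt(r^3/mu) = 6441.9591 s = 107.3660 min
revs/day = 1440 / 107.3660 = 13.4121
Rounded: 13 revolutions per day

13 revolutions per day


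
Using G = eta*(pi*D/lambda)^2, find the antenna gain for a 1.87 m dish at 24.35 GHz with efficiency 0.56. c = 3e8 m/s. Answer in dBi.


lambda = c/f = 3e8 / 2.435e+10 = 0.01232033 m
G = eta*(pi*D/lambda)^2 = 0.56*(pi*1.87/0.01232033)^2
G = 127328.7299 (linear)
G = 10*log10(127328.7299) = 51.0493 dBi

51.0493 dBi


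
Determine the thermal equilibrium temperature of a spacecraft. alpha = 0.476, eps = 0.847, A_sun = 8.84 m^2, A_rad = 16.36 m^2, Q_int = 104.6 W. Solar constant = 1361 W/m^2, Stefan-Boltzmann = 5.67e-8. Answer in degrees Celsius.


Numerator = alpha*S*A_sun + Q_int = 0.476*1361*8.84 + 104.6 = 5831.4702 W
Denominator = eps*sigma*A_rad = 0.847*5.67e-8*16.36 = 7.8568736e-07 W/K^4
T^4 = 7.4221255e+09 K^4
T = 293.5162 K = 20.3662 C

20.3662 degrees Celsius


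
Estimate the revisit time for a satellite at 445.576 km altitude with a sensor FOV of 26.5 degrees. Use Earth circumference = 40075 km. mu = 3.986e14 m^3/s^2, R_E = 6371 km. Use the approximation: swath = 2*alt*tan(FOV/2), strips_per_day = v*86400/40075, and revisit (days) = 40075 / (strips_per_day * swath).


swath = 2*445.576*tan(0.2312561) = 209.8384 km
v = sqrt(mu/r) = 7646.9017 m/s = 7.6469 km/s
strips/day = v*86400/40075 = 7.6469*86400/40075 = 16.4864
coverage/day = strips * swath = 16.4864 * 209.8384 = 3459.4796 km
revisit = 40075 / 3459.4796 = 11.5841 days

11.5841 days


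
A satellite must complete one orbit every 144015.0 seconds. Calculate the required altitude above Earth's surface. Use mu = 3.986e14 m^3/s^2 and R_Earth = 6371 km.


T = 144015.0 s
r = (mu*T^2/(4*pi^2))^(1/3) = (3.986e14 * 144015.0^2 / (4*pi^2))^(1/3)
r = 5.9383301e+07 m = 59383.3014 km
alt = r - R_E = 59383.3014 - 6371 = 53012.3014 km

53012.3014 km


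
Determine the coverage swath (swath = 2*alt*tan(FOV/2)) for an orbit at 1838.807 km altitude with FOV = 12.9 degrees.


FOV = 12.9 deg = 0.2251475 rad
swath = 2 * alt * tan(FOV/2) = 2 * 1838.807 * tan(0.1125737)
swath = 2 * 1838.807 * 0.1130517
swath = 415.7605 km

415.7605 km


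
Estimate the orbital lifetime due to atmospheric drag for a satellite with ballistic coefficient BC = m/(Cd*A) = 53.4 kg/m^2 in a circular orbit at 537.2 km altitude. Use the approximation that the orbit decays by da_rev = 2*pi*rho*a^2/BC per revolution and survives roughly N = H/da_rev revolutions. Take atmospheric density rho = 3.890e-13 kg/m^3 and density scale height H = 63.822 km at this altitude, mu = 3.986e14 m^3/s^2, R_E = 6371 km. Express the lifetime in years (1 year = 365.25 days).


a = R_E + alt = 6908.2000 km = 6.9082e+06 m
da_rev = 2*pi*rho*a^2/BC = 2*pi*3.890e-13*(6.9082e+06)^2/53.4 = 2.184329 m per revolution
N = H/da_rev = 63822.0000 m / 2.184329 m = 29218.1283 revolutions
P = 2*pi*sqrt(a^3/mu) = 5714.2413 s
lifetime = N*P = 29218.1283 * 5714.2413 = 1.6695944e+08 s = 1932.4009 days
years = 1932.4009 / 365.25 = 5.2906 years

5.2906 years


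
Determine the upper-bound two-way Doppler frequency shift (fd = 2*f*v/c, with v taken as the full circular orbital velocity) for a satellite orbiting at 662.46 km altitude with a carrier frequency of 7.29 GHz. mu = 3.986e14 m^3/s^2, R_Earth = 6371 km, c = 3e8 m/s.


r = 7.03346e+06 m
v = sqrt(mu/r) = 7528.0785 m/s (worst-case radial velocity)
f = 7.29 GHz = 7.29e+09 Hz
fd = 2*f*v/c = 2*7.29e+09*7528.0785/3.0e+08
fd = 365864.6127 Hz

365864.6127 Hz


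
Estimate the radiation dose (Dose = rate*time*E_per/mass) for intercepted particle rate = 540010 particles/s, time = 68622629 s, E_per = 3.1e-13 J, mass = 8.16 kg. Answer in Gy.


Total energy deposited = rate * time * E_per
  = 540010 * 68622629 * 3.1e-13 = 11.4876 J
Dose = E_total / mass = 11.4876 / 8.16
Dose = 1.4078 Gy

1.4078 Gy


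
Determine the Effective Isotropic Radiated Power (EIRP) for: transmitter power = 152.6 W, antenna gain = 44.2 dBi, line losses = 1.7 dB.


Pt = 152.6 W = 21.8355 dBW
EIRP = Pt_dBW + Gt - losses = 21.8355 + 44.2 - 1.7 = 64.3355 dBW

64.3355 dBW


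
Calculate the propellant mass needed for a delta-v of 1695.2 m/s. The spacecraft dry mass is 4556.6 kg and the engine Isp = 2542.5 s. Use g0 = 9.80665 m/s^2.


ve = Isp * g0 = 2542.5 * 9.80665 = 24933.407625 m/s
mass ratio = exp(dv/ve) = exp(1695.2/24933.407625) = 1.07035364
m_prop = m_dry * (mr - 1) = 4556.6 * (1.07035364 - 1)
m_prop = 320.5734 kg

320.5734 kg


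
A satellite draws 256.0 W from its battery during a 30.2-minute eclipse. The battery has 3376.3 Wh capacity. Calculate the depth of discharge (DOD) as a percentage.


E_used = P * t / 60 = 256.0 * 30.2 / 60 = 128.8533 Wh
DOD = E_used / E_total * 100 = 128.8533 / 3376.3 * 100
DOD = 3.8164 %

3.8164 %


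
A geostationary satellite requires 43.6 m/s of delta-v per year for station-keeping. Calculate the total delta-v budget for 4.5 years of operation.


dV = rate * years = 43.6 * 4.5
dV = 196.2000 m/s

196.2000 m/s


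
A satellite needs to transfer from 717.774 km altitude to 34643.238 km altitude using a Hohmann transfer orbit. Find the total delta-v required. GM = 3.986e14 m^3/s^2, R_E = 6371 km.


r1 = 7088.7740 km = 7.088774e+06 m
r2 = 41014.2380 km = 4.1014238e+07 m
dv1 = sqrt(mu/r1)*(sqrt(2*r2/(r1+r2)) - 1) = 2293.5273 m/s
dv2 = sqrt(mu/r2)*(1 - sqrt(2*r1/(r1+r2))) = 1425.0135 m/s
total dv = |dv1| + |dv2| = 2293.5273 + 1425.0135 = 3718.5408 m/s = 3.7185 km/s

3.7185 km/s


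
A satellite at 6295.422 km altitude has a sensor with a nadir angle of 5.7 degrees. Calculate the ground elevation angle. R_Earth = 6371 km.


r = R_E + alt = 12666.4220 km
Law of sines in the satellite / Earth-center / ground-point triangle:
  sin(nadir)/R_E = sin(90 + el)/r  =>  cos(el) = (r/R_E)*sin(nadir)
cos(el) = (12666.4220 / 6371.0000) * sin(5.7 deg) = 0.1974613
el = arccos(0.1974613) = 78.6115 deg
(Earth-central angle = 90 - nadir - el = 5.6885 deg)

78.6115 degrees


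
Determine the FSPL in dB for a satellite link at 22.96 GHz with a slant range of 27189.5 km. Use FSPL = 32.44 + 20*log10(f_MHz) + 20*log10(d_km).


f = 22.96 GHz = 22960.0000 MHz
d = 27189.5 km
FSPL = 32.44 + 20*log10(22960.0000) + 20*log10(27189.5)
FSPL = 32.44 + 87.2194 + 88.6880
FSPL = 208.3475 dB

208.3475 dB


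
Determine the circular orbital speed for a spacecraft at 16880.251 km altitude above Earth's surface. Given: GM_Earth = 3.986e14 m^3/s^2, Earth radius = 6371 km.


r = R_E + alt = 6371.0 + 16880.251 = 23251.2510 km = 2.3251251e+07 m
v = sqrt(mu/r) = sqrt(3.986e14 / 2.3251251e+07) = 4140.4304 m/s = 4.1404 km/s

4.1404 km/s


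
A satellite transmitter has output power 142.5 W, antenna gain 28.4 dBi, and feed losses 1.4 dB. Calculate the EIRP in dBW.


Pt = 142.5 W = 21.5381 dBW
EIRP = Pt_dBW + Gt - losses = 21.5381 + 28.4 - 1.4 = 48.5381 dBW

48.5381 dBW


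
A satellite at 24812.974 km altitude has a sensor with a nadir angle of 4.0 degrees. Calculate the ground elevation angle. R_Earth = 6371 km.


r = R_E + alt = 31183.9740 km
Law of sines in the satellite / Earth-center / ground-point triangle:
  sin(nadir)/R_E = sin(90 + el)/r  =>  cos(el) = (r/R_E)*sin(nadir)
cos(el) = (31183.9740 / 6371.0000) * sin(4.0 deg) = 0.3414353
el = arccos(0.3414353) = 70.0357 deg
(Earth-central angle = 90 - nadir - el = 15.9643 deg)

70.0357 degrees


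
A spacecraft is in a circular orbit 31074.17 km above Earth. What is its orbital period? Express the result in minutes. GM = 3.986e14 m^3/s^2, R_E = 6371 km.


r = 37445.1700 km = 3.744517e+07 m
T = 2*pi*sqrt(r^3/mu) = 2*pi*sqrt(5.2503399e+22 / 3.986e14)
T = 72111.5667 s = 1201.8594 min

1201.8594 minutes


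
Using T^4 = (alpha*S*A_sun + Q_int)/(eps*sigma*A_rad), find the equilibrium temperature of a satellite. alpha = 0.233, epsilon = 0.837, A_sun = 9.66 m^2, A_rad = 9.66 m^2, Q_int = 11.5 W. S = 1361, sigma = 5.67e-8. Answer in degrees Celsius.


Numerator = alpha*S*A_sun + Q_int = 0.233*1361*9.66 + 11.5 = 3074.8116 W
Denominator = eps*sigma*A_rad = 0.837*5.67e-8*9.66 = 4.5844331e-07 W/K^4
T^4 = 6.7070704e+09 K^4
T = 286.1760 K = 13.0260 C

13.0260 degrees Celsius


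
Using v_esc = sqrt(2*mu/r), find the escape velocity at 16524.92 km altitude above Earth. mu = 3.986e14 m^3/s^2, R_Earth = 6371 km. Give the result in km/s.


r = 6371.0 + 16524.92 = 22895.9200 km = 2.289592e+07 m
v_esc = sqrt(2*mu/r) = sqrt(2*3.986e14 / 2.289592e+07)
v_esc = 5900.7144 m/s = 5.9007 km/s

5.9007 km/s


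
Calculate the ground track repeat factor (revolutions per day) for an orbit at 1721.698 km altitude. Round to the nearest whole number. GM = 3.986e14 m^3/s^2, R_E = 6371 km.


r = 8.092698e+06 m
T = 2*pi*sqrt(r^3/mu) = 7245.2141 s = 120.7536 min
revs/day = 1440 / 120.7536 = 11.9251
Rounded: 12 revolutions per day

12 revolutions per day


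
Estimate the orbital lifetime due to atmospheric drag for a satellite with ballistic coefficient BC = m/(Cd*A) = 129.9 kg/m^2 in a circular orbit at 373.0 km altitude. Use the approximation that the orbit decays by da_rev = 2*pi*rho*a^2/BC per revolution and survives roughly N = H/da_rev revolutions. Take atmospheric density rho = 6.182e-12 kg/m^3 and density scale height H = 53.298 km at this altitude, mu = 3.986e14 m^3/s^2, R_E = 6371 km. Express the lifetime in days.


a = R_E + alt = 6744.0000 km = 6.744e+06 m
da_rev = 2*pi*rho*a^2/BC = 2*pi*6.182e-12*(6.744e+06)^2/129.9 = 13.599873 m per revolution
N = H/da_rev = 53298.0000 m / 13.599873 m = 3919.0073 revolutions
P = 2*pi*sqrt(a^3/mu) = 5511.7253 s
lifetime = N*P = 3919.0073 * 5511.7253 = 2.1600492e+07 s = 250.0057 days

250.0057 days


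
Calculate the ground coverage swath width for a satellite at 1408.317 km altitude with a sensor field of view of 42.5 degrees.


FOV = 42.5 deg = 0.7417649 rad
swath = 2 * alt * tan(FOV/2) = 2 * 1408.317 * tan(0.3708825)
swath = 2 * 1408.317 * 0.3888787
swath = 1095.3291 km

1095.3291 km


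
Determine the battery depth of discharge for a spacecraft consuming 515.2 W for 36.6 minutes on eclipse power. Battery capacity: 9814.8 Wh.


E_used = P * t / 60 = 515.2 * 36.6 / 60 = 314.2720 Wh
DOD = E_used / E_total * 100 = 314.2720 / 9814.8 * 100
DOD = 3.2020 %

3.2020 %


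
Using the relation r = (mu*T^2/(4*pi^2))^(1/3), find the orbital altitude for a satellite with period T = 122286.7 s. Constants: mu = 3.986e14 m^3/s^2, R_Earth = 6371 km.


T = 122286.7 s
r = (mu*T^2/(4*pi^2))^(1/3) = (3.986e14 * 122286.7^2 / (4*pi^2))^(1/3)
r = 5.3249067e+07 m = 53249.0670 km
alt = r - R_E = 53249.0670 - 6371 = 46878.0670 km

46878.0670 km


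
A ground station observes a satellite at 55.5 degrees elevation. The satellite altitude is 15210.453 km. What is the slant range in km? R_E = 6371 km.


h = 15210.453 km, el = 55.5 deg
d = -R_E*sin(el) + sqrt((R_E*sin(el))^2 + 2*R_E*h + h^2)
d = -6371.0000*sin(0.9686577) + sqrt((6371.0000*0.8241262)^2 + 2*6371.0000*15210.453 + 15210.453^2)
d = 16027.1166 km

16027.1166 km


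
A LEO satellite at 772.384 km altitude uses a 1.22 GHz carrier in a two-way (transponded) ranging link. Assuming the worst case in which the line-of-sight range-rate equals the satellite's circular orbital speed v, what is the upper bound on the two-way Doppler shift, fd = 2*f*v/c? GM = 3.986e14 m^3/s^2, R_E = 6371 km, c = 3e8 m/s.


r = 7.143384e+06 m
v = sqrt(mu/r) = 7469.9320 m/s (worst-case radial velocity)
f = 1.22 GHz = 1.22e+09 Hz
fd = 2*f*v/c = 2*1.22e+09*7469.9320/3.0e+08
fd = 60755.4470 Hz

60755.4470 Hz


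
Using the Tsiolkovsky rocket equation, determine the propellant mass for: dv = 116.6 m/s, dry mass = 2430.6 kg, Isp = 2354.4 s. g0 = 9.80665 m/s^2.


ve = Isp * g0 = 2354.4 * 9.80665 = 23088.776760 m/s
mass ratio = exp(dv/ve) = exp(116.6/23088.776760) = 1.00506285
m_prop = m_dry * (mr - 1) = 2430.6 * (1.00506285 - 1)
m_prop = 12.3058 kg

12.3058 kg


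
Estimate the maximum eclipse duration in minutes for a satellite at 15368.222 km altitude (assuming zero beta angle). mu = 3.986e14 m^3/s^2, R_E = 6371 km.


r = 21739.2220 km
T = 531.6502 min
Eclipse fraction = arcsin(R_E/r)/pi = arcsin(6371.0000/21739.2220)/pi
= arcsin(0.2930648)/pi = 0.09467516
Eclipse duration = 0.09467516 * 531.6502 = 50.3341 min

50.3341 minutes


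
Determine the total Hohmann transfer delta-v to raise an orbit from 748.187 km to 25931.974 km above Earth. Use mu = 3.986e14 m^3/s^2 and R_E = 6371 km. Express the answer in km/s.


r1 = 7119.1870 km = 7.119187e+06 m
r2 = 32302.9740 km = 3.2302974e+07 m
dv1 = sqrt(mu/r1)*(sqrt(2*r2/(r1+r2)) - 1) = 2096.3690 m/s
dv2 = sqrt(mu/r2)*(1 - sqrt(2*r1/(r1+r2))) = 1401.6582 m/s
total dv = |dv1| + |dv2| = 2096.3690 + 1401.6582 = 3498.0272 m/s = 3.4980 km/s

3.4980 km/s


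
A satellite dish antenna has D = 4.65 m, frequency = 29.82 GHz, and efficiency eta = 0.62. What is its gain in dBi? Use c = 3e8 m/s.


lambda = c/f = 3e8 / 2.982e+10 = 0.01006036 m
G = eta*(pi*D/lambda)^2 = 0.62*(pi*4.65/0.01006036)^2
G = 1.3072845e+06 (linear)
G = 10*log10(1.3072845e+06) = 61.1637 dBi

61.1637 dBi


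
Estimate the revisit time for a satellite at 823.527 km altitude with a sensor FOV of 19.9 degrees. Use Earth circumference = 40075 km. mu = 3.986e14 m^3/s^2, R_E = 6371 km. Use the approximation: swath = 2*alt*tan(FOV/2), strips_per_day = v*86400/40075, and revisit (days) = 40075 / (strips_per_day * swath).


swath = 2*823.527*tan(0.1736603) = 288.9383 km
v = sqrt(mu/r) = 7443.3343 m/s = 7.4433 km/s
strips/day = v*86400/40075 = 7.4433*86400/40075 = 16.0475
coverage/day = strips * swath = 16.0475 * 288.9383 = 4636.7407 km
revisit = 40075 / 4636.7407 = 8.6429 days

8.6429 days


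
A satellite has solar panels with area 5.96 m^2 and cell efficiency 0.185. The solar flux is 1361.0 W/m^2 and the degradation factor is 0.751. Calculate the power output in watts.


P = area * eta * S * degradation
P = 5.96 * 0.185 * 1361.0 * 0.751
P = 1126.9796 W

1126.9796 W


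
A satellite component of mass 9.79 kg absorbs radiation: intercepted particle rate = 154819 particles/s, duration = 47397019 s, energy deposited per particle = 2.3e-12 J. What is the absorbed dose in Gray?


Total energy deposited = rate * time * E_per
  = 154819 * 47397019 * 2.3e-12 = 16.8773 J
Dose = E_total / mass = 16.8773 / 9.79
Dose = 1.7239 Gy

1.7239 Gy


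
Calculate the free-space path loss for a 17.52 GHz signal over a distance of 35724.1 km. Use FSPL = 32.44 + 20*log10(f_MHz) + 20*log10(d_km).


f = 17.52 GHz = 17520.0000 MHz
d = 35724.1 km
FSPL = 32.44 + 20*log10(17520.0000) + 20*log10(35724.1)
FSPL = 32.44 + 84.8707 + 91.0592
FSPL = 208.3699 dB

208.3699 dB


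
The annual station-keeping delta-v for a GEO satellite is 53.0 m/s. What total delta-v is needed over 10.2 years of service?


dV = rate * years = 53.0 * 10.2
dV = 540.6000 m/s

540.6000 m/s


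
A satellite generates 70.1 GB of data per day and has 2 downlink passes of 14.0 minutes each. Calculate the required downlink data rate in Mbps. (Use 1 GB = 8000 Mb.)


total contact time = 2 * 14.0 * 60 = 1680.0000 s
data = 70.1 GB = 560800.0000 Mb
rate = 560800.0000 / 1680.0000 = 333.8095 Mbps

333.8095 Mbps


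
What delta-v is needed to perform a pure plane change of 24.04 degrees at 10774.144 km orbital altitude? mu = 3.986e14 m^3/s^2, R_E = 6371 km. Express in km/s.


r = 17145.1440 km = 1.7145144e+07 m
V = sqrt(mu/r) = 4821.6766 m/s
di = 24.04 deg = 0.4195772 rad
dV = 2*V*sin(di/2) = 2*4821.6766*sin(0.2097886)
dV = 2008.2584 m/s = 2.0083 km/s

2.0083 km/s


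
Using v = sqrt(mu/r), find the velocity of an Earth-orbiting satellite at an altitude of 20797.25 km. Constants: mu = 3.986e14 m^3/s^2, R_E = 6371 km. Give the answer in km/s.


r = R_E + alt = 6371.0 + 20797.25 = 27168.2500 km = 2.716825e+07 m
v = sqrt(mu/r) = sqrt(3.986e14 / 2.716825e+07) = 3830.3443 m/s = 3.8303 km/s

3.8303 km/s


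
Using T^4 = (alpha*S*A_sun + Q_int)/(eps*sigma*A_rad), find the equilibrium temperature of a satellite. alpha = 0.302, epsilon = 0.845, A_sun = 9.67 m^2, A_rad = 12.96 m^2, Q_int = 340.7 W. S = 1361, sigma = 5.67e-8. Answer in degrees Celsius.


Numerator = alpha*S*A_sun + Q_int = 0.302*1361*9.67 + 340.7 = 4315.2827 W
Denominator = eps*sigma*A_rad = 0.845*5.67e-8*12.96 = 6.2093304e-07 W/K^4
T^4 = 6.9496749e+09 K^4
T = 288.7295 K = 15.5795 C

15.5795 degrees Celsius


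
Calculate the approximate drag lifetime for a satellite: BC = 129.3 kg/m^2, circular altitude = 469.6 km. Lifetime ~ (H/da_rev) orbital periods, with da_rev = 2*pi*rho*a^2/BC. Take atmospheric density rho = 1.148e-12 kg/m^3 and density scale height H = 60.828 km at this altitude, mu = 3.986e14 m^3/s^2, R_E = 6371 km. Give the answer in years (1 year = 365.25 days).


a = R_E + alt = 6840.6000 km = 6.8406e+06 m
da_rev = 2*pi*rho*a^2/BC = 2*pi*1.148e-12*(6.8406e+06)^2/129.3 = 2.610427 m per revolution
N = H/da_rev = 60828.0000 m / 2.610427 m = 23301.9311 revolutions
P = 2*pi*sqrt(a^3/mu) = 5630.5720 s
lifetime = N*P = 23301.9311 * 5630.5720 = 1.312032e+08 s = 1518.5556 days
years = 1518.5556 / 365.25 = 4.1576 years

4.1576 years


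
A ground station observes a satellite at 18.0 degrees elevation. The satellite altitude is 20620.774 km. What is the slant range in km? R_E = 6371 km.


h = 20620.774 km, el = 18.0 deg
d = -R_E*sin(el) + sqrt((R_E*sin(el))^2 + 2*R_E*h + h^2)
d = -6371.0000*sin(0.3141593) + sqrt((6371.0000*0.309017)^2 + 2*6371.0000*20620.774 + 20620.774^2)
d = 24334.1459 km

24334.1459 km


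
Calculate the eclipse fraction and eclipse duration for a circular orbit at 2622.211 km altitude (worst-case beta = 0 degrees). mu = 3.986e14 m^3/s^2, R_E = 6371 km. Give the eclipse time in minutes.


r = 8993.2110 km
T = 141.4595 min
Eclipse fraction = arcsin(R_E/r)/pi = arcsin(6371.0000/8993.2110)/pi
= arcsin(0.7084233)/pi = 0.2505932
Eclipse duration = 0.2505932 * 141.4595 = 35.4488 min

35.4488 minutes


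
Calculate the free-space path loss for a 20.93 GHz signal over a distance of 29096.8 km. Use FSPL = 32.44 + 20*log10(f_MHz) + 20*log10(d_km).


f = 20.93 GHz = 20930.0000 MHz
d = 29096.8 km
FSPL = 32.44 + 20*log10(20930.0000) + 20*log10(29096.8)
FSPL = 32.44 + 86.4154 + 89.2769
FSPL = 208.1323 dB

208.1323 dB


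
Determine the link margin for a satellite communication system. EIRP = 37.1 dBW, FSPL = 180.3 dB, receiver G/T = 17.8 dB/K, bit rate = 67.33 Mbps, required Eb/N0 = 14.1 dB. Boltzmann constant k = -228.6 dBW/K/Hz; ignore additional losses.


C/N0 = EIRP - FSPL + G/T - k = 37.1 - 180.3 + 17.8 - (-228.6)
C/N0 = 103.2000 dB-Hz
R_b = 67.33 Mbps = 6.733e+07 bps -> 10*log10(R_b) = 78.2821 dB-Hz
Eb/N0 = C/N0 - 10*log10(R_b) = 103.2000 - 78.2821 = 24.9179 dB
Margin = Eb/N0 - Eb/N0_req = 24.9179 - 14.1 = 10.8179 dB (link closes)

10.8179 dB


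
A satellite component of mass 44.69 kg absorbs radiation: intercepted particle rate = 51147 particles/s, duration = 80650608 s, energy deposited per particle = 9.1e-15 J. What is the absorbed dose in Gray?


Total energy deposited = rate * time * E_per
  = 51147 * 80650608 * 9.1e-15 = 0.03753783 J
Dose = E_total / mass = 0.03753783 / 44.69
Dose = 8.3996047e-04 Gy

8.3996e-04 Gy


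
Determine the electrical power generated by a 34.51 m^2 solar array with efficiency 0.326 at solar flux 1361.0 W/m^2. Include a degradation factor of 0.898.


P = area * eta * S * degradation
P = 34.51 * 0.326 * 1361.0 * 0.898
P = 13749.8203 W

13749.8203 W


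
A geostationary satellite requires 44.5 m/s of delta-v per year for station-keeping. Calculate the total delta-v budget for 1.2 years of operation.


dV = rate * years = 44.5 * 1.2
dV = 53.4000 m/s

53.4000 m/s


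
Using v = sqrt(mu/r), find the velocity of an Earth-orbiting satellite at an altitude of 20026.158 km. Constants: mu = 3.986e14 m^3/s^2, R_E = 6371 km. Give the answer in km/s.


r = R_E + alt = 6371.0 + 20026.158 = 26397.1580 km = 2.6397158e+07 m
v = sqrt(mu/r) = sqrt(3.986e14 / 2.6397158e+07) = 3885.8861 m/s = 3.8859 km/s

3.8859 km/s


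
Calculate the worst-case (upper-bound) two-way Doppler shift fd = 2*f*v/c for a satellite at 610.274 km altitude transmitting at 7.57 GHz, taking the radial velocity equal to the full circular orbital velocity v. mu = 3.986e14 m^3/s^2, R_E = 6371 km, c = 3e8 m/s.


r = 6.981274e+06 m
v = sqrt(mu/r) = 7556.1628 m/s (worst-case radial velocity)
f = 7.57 GHz = 7.57e+09 Hz
fd = 2*f*v/c = 2*7.57e+09*7556.1628/3.0e+08
fd = 381334.3485 Hz

381334.3485 Hz


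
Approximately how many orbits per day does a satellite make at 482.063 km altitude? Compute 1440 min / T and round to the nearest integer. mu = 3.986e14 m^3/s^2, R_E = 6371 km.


r = 6.853063e+06 m
T = 2*pi*sqrt(r^3/mu) = 5645.9666 s = 94.0994 min
revs/day = 1440 / 94.0994 = 15.3030
Rounded: 15 revolutions per day

15 revolutions per day


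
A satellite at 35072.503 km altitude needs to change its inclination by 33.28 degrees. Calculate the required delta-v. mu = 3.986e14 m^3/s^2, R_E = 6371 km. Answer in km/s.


r = 41443.5030 km = 4.1443503e+07 m
V = sqrt(mu/r) = 3101.2760 m/s
di = 33.28 deg = 0.5808456 rad
dV = 2*V*sin(di/2) = 2*3101.2760*sin(0.2904228)
dV = 1776.1463 m/s = 1.7761 km/s

1.7761 km/s


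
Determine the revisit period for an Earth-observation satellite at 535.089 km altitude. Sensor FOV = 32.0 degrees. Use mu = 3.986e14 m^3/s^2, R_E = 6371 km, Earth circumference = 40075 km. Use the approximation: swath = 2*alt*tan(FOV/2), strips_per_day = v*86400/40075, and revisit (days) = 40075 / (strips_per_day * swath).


swath = 2*535.089*tan(0.2792527) = 306.8686 km
v = sqrt(mu/r) = 7597.1825 m/s = 7.5972 km/s
strips/day = v*86400/40075 = 7.5972*86400/40075 = 16.3792
coverage/day = strips * swath = 16.3792 * 306.8686 = 5026.2632 km
revisit = 40075 / 5026.2632 = 7.9731 days

7.9731 days


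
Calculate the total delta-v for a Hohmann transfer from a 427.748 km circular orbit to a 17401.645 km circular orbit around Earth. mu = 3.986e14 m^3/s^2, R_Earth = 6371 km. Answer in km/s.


r1 = 6798.7480 km = 6.798748e+06 m
r2 = 23772.6450 km = 2.3772645e+07 m
dv1 = sqrt(mu/r1)*(sqrt(2*r2/(r1+r2)) - 1) = 1891.9121 m/s
dv2 = sqrt(mu/r2)*(1 - sqrt(2*r1/(r1+r2))) = 1363.8990 m/s
total dv = |dv1| + |dv2| = 1891.9121 + 1363.8990 = 3255.8112 m/s = 3.2558 km/s

3.2558 km/s


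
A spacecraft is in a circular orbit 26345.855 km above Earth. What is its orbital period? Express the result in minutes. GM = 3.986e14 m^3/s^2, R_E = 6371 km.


r = 32716.8550 km = 3.2716855e+07 m
T = 2*pi*sqrt(r^3/mu) = 2*pi*sqrt(3.501988e+22 / 3.986e14)
T = 58893.6600 s = 981.5610 min

981.5610 minutes


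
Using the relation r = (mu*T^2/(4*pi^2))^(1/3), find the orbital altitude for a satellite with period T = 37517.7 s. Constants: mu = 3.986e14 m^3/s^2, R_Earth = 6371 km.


T = 37517.7 s
r = (mu*T^2/(4*pi^2))^(1/3) = (3.986e14 * 37517.7^2 / (4*pi^2))^(1/3)
r = 2.4222371e+07 m = 24222.3713 km
alt = r - R_E = 24222.3713 - 6371 = 17851.3713 km

17851.3713 km


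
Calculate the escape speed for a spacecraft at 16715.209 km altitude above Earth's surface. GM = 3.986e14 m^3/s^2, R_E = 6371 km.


r = 6371.0 + 16715.209 = 23086.2090 km = 2.3086209e+07 m
v_esc = sqrt(2*mu/r) = sqrt(2*3.986e14 / 2.3086209e+07)
v_esc = 5876.3457 m/s = 5.8763 km/s

5.8763 km/s


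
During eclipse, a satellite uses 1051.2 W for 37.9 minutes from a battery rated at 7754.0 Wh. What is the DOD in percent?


E_used = P * t / 60 = 1051.2 * 37.9 / 60 = 664.0080 Wh
DOD = E_used / E_total * 100 = 664.0080 / 7754.0 * 100
DOD = 8.5634 %

8.5634 %


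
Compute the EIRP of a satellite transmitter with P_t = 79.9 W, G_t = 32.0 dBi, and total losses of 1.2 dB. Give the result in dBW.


Pt = 79.9 W = 19.0255 dBW
EIRP = Pt_dBW + Gt - losses = 19.0255 + 32.0 - 1.2 = 49.8255 dBW

49.8255 dBW


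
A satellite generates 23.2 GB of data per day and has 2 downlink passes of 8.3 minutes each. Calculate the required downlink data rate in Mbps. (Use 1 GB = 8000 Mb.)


total contact time = 2 * 8.3 * 60 = 996.0000 s
data = 23.2 GB = 185600.0000 Mb
rate = 185600.0000 / 996.0000 = 186.3454 Mbps

186.3454 Mbps


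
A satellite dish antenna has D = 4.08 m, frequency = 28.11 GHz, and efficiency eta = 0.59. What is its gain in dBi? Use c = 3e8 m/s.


lambda = c/f = 3e8 / 2.811e+10 = 0.01067236 m
G = eta*(pi*D/lambda)^2 = 0.59*(pi*4.08/0.01067236)^2
G = 851042.5318 (linear)
G = 10*log10(851042.5318) = 59.2995 dBi

59.2995 dBi


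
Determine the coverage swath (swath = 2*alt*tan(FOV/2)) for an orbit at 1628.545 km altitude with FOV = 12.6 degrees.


FOV = 12.6 deg = 0.2199115 rad
swath = 2 * alt * tan(FOV/2) = 2 * 1628.545 * tan(0.1099557)
swath = 2 * 1628.545 * 0.110401
swath = 359.5861 km

359.5861 km


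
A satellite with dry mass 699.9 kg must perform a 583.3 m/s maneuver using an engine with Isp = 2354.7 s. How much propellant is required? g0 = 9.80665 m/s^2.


ve = Isp * g0 = 2354.7 * 9.80665 = 23091.718755 m/s
mass ratio = exp(dv/ve) = exp(583.3/23091.718755) = 1.02558188
m_prop = m_dry * (mr - 1) = 699.9 * (1.02558188 - 1)
m_prop = 17.9048 kg

17.9048 kg


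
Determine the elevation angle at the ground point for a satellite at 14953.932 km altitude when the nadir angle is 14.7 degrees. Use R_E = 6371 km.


r = R_E + alt = 21324.9320 km
Law of sines in the satellite / Earth-center / ground-point triangle:
  sin(nadir)/R_E = sin(90 + el)/r  =>  cos(el) = (r/R_E)*sin(nadir)
cos(el) = (21324.9320 / 6371.0000) * sin(14.7 deg) = 0.8493754
el = arccos(0.8493754) = 31.8562 deg
(Earth-central angle = 90 - nadir - el = 43.4438 deg)

31.8562 degrees
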